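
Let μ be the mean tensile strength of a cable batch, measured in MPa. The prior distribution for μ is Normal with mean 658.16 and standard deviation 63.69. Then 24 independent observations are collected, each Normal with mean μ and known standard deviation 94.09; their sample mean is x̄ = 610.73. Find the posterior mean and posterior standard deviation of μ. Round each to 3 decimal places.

Prior precision 1/τ₀² = 1/63.69² = 0.00024652; data precision n/σ² = 24/94.09² = 0.00271097.
Posterior precision = 0.00024652 + 0.00271097 = 0.00295749, giving posterior SD = 1/√0.00295749 = 18.388.
Posterior mean = (0.00024652·658.16 + 0.00271097·610.73) / 0.00295749 = 614.684.

Posterior mean ≈ 614.684; posterior SD ≈ 18.388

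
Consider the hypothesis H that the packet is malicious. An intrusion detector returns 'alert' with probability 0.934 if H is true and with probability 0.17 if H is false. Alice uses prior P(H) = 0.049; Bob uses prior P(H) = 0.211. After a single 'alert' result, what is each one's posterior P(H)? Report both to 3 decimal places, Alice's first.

The likelihood ratio for an 'alert' result is 0.934/0.17 = 5.4941.
Alice: prior odds 0.049/0.951 = 0.051525; posterior odds 0.28308; posterior probability 0.221.
Bob: prior odds 0.211/0.789 = 0.26743; posterior odds 1.4693; posterior probability 0.595.

Alice: 0.221; Bob: 0.595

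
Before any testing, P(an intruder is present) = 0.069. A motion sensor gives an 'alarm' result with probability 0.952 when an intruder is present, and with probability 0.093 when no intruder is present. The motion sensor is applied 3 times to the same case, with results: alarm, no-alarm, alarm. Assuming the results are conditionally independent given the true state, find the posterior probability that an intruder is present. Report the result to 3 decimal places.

Posterior P(H) ≈ 0.291

Let H be the event that an intruder is present; start with P(H) = 0.069. P('alarm'|H) = 0.952, P('alarm'|¬H) = 0.093.
Update on result 1 ('alarm'): P(H) ← 0.952·0.0690 / (0.952·0.0690 + 0.093·0.9310) = 0.065688/0.15227 = 0.4314.
Update on result 2 ('no-alarm'): P(H) ← 0.048·0.4314 / (0.048·0.4314 + 0.907·0.5686) = 0.020707/0.53644 = 0.0386.
Update on result 3 ('alarm'): P(H) ← 0.952·0.0386 / (0.952·0.0386 + 0.093·0.9614) = 0.036748/0.12616 = 0.2913.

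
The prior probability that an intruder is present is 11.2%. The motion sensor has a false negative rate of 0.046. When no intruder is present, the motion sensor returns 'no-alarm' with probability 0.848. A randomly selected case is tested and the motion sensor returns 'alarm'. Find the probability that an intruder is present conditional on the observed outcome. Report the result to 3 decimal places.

Let H be the event that an intruder is present. P(H) = 0.112, so P(¬H) = 0.888. With E the 'alarm' result, P(E|H) = 0.954 and P(E|¬H) = 0.152.
P(E) = 0.954·0.112 + 0.152·0.888 = 0.10685 + 0.13498 = 0.24182.
By Bayes' theorem, P(H|E) = 0.10685 / 0.24182 = 0.442.

P(H | E) ≈ 0.442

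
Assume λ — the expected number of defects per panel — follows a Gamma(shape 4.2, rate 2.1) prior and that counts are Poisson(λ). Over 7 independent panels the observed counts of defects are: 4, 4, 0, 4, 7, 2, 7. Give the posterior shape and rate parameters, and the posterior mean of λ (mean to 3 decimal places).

The Poisson likelihood adds the total count to the shape and the number of exposure periods to the rate. Here ∑xᵢ = 28 and n = 7, so shape 4.2→32.2 and rate 2.1→9.1.
Posterior mean = shape/rate = 32.2/9.1 = 3.538.

Posterior: Gamma(shape=32.2, rate=9.1); mean ≈ 3.538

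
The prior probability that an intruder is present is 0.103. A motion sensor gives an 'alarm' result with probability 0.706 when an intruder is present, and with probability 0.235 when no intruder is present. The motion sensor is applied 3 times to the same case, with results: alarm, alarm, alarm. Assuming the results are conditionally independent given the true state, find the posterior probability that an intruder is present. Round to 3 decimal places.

Posterior P(H) ≈ 0.757

With H the event that an intruder is present, the joint likelihood of the observed sequence is P(data|H) = 0.706·0.706·0.706 = 0.35190 and P(data|¬H) = 0.235·0.235·0.235 = 0.012978.
Bayes: P(H|data) = 0.103·0.35190 / (0.103·0.35190 + 0.897·0.012978) = 0.036245/0.047886 = 0.7569.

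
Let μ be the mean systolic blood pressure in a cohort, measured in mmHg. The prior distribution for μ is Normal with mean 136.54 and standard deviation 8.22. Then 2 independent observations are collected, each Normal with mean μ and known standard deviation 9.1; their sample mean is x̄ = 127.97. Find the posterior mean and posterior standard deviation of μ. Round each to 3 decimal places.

Prior precision 1/τ₀² = 1/8.22² = 0.0147998; data precision n/σ² = 2/9.1² = 0.0241517.
Posterior precision = 0.0147998 + 0.0241517 = 0.0389515, giving posterior SD = 1/√0.0389515 = 5.067.
Posterior mean = (0.0147998·136.54 + 0.0241517·127.97) / 0.0389515 = 131.226.

Posterior mean ≈ 131.226; posterior SD ≈ 5.067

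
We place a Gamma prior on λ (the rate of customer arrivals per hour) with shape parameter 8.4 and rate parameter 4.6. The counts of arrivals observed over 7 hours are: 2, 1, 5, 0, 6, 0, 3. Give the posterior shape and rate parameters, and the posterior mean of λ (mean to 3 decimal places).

Posterior: Gamma(shape=25.4, rate=11.6); mean ≈ 2.190

The Poisson likelihood adds the total count to the shape and the number of exposure periods to the rate. Here ∑xᵢ = 17 and n = 7, so shape 8.4→25.4 and rate 4.6→11.6.
E[λ | data] = 25.4/11.6 = 2.190.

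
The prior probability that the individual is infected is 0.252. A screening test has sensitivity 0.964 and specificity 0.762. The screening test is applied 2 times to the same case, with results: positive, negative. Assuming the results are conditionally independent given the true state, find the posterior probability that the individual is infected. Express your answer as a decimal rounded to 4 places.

With H the event that the individual is infected, the joint likelihood of the observed sequence is P(data|H) = 0.964·0.036 = 0.034704 and P(data|¬H) = 0.238·0.762 = 0.18136.
Bayes: P(H|data) = 0.252·0.034704 / (0.252·0.034704 + 0.748·0.18136) = 0.0087454/0.14440 = 0.0606.

Posterior P(H) ≈ 0.0606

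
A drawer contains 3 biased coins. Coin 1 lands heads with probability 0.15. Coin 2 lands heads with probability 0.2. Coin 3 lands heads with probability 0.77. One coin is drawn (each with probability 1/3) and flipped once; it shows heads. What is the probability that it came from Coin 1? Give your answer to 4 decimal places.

Posterior probability ≈ 0.1339

P(heads|C1) = 0.15; P(heads|C2) = 0.2; P(heads|C3) = 0.77.
Prior × likelihood for each source: 0.333333·0.15=0.05000, 0.333333·0.2=0.06667, 0.333333·0.77=0.2567. Summing gives P(heads) = 0.37333.
P(Coin 1 | heads) = 0.05000 / 0.37333 = 0.1339.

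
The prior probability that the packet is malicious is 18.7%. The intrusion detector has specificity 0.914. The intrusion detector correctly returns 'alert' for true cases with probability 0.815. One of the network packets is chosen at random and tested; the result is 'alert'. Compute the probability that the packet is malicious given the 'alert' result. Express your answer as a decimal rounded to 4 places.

Let H be the event that the packet is malicious. P(H) = 0.187, so P(¬H) = 0.813. With E the 'alert' result, P(E|H) = 0.815 and P(E|¬H) = 0.086.
P(E) = 0.815·0.187 + 0.086·0.813 = 0.15240 + 0.069918 = 0.22232.
By Bayes' theorem, P(H|E) = 0.15240 / 0.22232 = 0.6855.

P(H | E) ≈ 0.6855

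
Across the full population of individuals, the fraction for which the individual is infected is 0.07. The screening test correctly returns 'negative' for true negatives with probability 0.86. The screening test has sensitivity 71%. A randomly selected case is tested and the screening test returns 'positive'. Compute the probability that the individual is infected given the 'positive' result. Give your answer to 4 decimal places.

P(H | E) ≈ 0.2763

Let H be the event that the individual is infected. P(H) = 0.07, so P(¬H) = 0.93. With E the 'positive' result, P(E|H) = 0.71 and P(E|¬H) = 0.14.
P(E) = 0.71·0.07 + 0.14·0.93 = 0.049700 + 0.13020 = 0.17990.
By Bayes' theorem, P(H|E) = 0.049700 / 0.17990 = 0.2763.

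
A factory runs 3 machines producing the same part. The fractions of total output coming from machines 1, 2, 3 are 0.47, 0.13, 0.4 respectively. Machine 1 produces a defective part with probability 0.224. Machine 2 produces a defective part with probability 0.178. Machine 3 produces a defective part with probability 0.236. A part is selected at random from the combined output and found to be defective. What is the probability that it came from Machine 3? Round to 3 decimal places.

P(defective|M1) = 0.224; P(defective|M2) = 0.178; P(defective|M3) = 0.236.
Prior × likelihood for each source: 0.47·0.224=0.1053, 0.13·0.178=0.02314, 0.4·0.236=0.09440. Summing gives P(defective) = 0.22282.
P(Machine 3 | defective) = 0.09440 / 0.22282 = 0.424.

Posterior probability ≈ 0.424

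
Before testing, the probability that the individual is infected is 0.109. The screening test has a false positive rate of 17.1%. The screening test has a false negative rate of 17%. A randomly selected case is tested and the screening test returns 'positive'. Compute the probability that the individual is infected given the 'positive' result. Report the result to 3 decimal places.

Let H be the event that the individual is infected. P(H) = 0.109, so P(¬H) = 0.891. With E the 'positive' result, P(E|H) = 0.83 and P(E|¬H) = 0.171.
P(E) = 0.83·0.109 + 0.171·0.891 = 0.090470 + 0.15236 = 0.24283.
By Bayes' theorem, P(H|E) = 0.090470 / 0.24283 = 0.373.

P(H | E) ≈ 0.373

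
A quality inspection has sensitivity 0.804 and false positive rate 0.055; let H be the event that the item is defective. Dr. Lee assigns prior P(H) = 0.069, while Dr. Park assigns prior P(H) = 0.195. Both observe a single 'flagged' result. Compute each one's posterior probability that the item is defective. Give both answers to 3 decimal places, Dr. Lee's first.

Dr. Lee: 0.520; Dr. Park: 0.780

The likelihood ratio for a 'flagged' result is 0.804/0.055 = 14.618.
Dr. Lee: prior odds 0.069/0.931 = 0.074114; posterior odds 1.0834; posterior probability 0.520.
Dr. Park: prior odds 0.195/0.805 = 0.24224; posterior odds 3.5411; posterior probability 0.780.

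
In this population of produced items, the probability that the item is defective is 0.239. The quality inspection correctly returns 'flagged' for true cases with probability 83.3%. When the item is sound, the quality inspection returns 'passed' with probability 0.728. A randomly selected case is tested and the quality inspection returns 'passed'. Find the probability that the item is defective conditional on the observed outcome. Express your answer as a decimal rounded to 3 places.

Write H for 'the item is defective'. Prior odds H:¬H = 0.239/0.761 = 0.31406. For the 'passed' outcome, the likelihood ratio is 0.167/0.728 = 0.22940.
Posterior odds = 0.31406 × 0.22940 = 0.072044, so P(H|E) = 0.072044/(1+0.072044) = 0.067.

P(H | E) ≈ 0.067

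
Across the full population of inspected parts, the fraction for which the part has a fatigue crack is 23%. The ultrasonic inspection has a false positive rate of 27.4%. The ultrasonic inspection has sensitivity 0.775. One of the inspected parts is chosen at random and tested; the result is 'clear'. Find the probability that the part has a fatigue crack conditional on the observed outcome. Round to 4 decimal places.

Write H for 'the part has a fatigue crack'. Prior odds H:¬H = 0.23/0.77 = 0.29870. For the 'clear' outcome, the likelihood ratio is 0.225/0.726 = 0.30992.
Posterior odds = 0.29870 × 0.30992 = 0.092573, so P(H|E) = 0.092573/(1+0.092573) = 0.0847.

P(H | E) ≈ 0.0847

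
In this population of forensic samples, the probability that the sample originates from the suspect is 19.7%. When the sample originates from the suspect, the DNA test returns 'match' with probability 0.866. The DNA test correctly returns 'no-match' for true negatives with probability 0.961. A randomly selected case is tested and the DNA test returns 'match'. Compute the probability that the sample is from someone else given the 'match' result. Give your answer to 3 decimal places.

Let H be the event that the sample originates from the suspect. P(H) = 0.197, so P(¬H) = 0.803. With E the 'match' result, P(E|H) = 0.866 and P(E|¬H) = 0.039.
P(E) = 0.866·0.197 + 0.039·0.803 = 0.17060 + 0.031317 = 0.20192.
By Bayes' theorem, P(H|E) = 0.17060 / 0.20192 = 0.845. Hence P(¬H|E) = 1 − 0.845 = 0.155.

P(¬H | E) ≈ 0.155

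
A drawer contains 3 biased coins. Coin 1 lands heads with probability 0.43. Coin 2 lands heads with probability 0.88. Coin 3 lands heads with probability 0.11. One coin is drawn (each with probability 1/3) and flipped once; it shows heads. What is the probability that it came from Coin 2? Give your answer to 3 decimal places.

Posterior probability ≈ 0.620

P(heads|C1) = 0.43; P(heads|C2) = 0.88; P(heads|C3) = 0.11.
Prior × likelihood for each source: 0.333333·0.43=0.1433, 0.333333·0.88=0.2933, 0.333333·0.11=0.03667. Summing gives P(heads) = 0.47333.
P(Coin 2 | heads) = 0.2933 / 0.47333 = 0.620.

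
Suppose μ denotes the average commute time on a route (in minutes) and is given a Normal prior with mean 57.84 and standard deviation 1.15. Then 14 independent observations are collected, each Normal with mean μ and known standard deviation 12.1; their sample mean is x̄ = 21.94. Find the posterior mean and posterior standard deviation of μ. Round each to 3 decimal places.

With known σ, the Normal prior is conjugate. Weight on the data is w = (n/σ²)/(n/σ² + 1/τ₀²) = 0.0956219/(0.0956219+0.756144) = 0.11226.
Posterior mean = w·x̄ + (1−w)·μ₀ = 0.11226·21.94 + 0.88774·57.84 = 53.810. Posterior variance = 1/(0.0956219+0.756144) = 1.17403, so SD = 1.084.

Posterior mean ≈ 53.810; posterior SD ≈ 1.084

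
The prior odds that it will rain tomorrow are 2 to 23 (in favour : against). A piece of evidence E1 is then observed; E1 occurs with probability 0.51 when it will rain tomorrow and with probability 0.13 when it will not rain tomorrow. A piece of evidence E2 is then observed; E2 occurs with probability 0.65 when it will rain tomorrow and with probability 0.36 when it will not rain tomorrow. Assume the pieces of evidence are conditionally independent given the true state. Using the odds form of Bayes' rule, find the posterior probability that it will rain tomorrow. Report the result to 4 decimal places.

Prior odds = 2/23 = 0.086957. In log-odds, ln(0.086957) = -2.4423.
Add log likelihood ratios: ln(3.9231) + ln(1.8056) = 1.9577.
Posterior log-odds = -0.48460, so posterior odds = exp(-0.48460) = 0.61594. Converting, P(H|E) = 0.61594/1.6159 = 0.3812.

Posterior probability ≈ 0.3812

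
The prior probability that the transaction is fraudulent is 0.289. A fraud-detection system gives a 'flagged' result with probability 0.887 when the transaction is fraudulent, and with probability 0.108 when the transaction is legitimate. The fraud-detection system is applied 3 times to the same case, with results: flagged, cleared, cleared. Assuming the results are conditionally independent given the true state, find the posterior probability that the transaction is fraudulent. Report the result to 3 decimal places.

Posterior P(H) ≈ 0.051

Let H be the event that the transaction is fraudulent; start with P(H) = 0.289. P('flagged'|H) = 0.887, P('flagged'|¬H) = 0.108.
Update on result 1 ('flagged'): P(H) ← 0.887·0.2890 / (0.887·0.2890 + 0.108·0.7110) = 0.25634/0.33313 = 0.7695.
Update on result 2 ('cleared'): P(H) ← 0.113·0.7695 / (0.113·0.7695 + 0.892·0.2305) = 0.086953/0.29256 = 0.2972.
Update on result 3 ('cleared'): P(H) ← 0.113·0.2972 / (0.113·0.2972 + 0.892·0.7028) = 0.033585/0.66047 = 0.0508.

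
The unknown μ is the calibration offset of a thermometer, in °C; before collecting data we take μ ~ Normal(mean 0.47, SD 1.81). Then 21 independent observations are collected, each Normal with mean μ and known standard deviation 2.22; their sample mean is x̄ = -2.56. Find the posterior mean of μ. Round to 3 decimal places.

Posterior mean ≈ -2.357

Prior precision 1/τ₀² = 1/1.81² = 0.305241; data precision n/σ² = 21/2.22² = 4.26102.
Posterior precision = 0.305241 + 4.26102 = 4.56626.
Posterior mean = (0.305241·0.47 + 4.26102·-2.56) / 4.56626 = -2.357.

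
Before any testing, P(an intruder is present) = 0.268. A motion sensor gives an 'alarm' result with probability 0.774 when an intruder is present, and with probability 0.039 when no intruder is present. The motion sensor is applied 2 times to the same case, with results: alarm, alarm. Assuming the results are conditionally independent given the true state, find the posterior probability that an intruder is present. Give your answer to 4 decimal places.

Posterior P(H) ≈ 0.9931

Let H be the event that an intruder is present; start with P(H) = 0.268. P('alarm'|H) = 0.774, P('alarm'|¬H) = 0.039.
Update on result 1 ('alarm'): P(H) ← 0.774·0.2680 / (0.774·0.2680 + 0.039·0.7320) = 0.20743/0.23598 = 0.8790.
Update on result 2 ('alarm'): P(H) ← 0.774·0.8790 / (0.774·0.8790 + 0.039·0.1210) = 0.68036/0.68508 = 0.9931.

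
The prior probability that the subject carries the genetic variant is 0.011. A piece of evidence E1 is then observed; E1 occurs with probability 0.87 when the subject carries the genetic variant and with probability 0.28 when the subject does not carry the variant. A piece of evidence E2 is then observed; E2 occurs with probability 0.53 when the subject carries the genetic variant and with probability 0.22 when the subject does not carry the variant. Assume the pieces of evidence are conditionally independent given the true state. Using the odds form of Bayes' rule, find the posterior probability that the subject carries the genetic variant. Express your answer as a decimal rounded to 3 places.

Prior odds = 0.011/(1−0.011) = 0.011122. In log-odds, ln(0.011122) = -4.4988.
Add log likelihood ratios: ln(3.1071) + ln(2.4091) = 2.0130.
Posterior log-odds = -2.4858, so posterior odds = exp(-2.4858) = 0.083255. Converting, P(H|E) = 0.083255/1.0833 = 0.077.

Posterior probability ≈ 0.077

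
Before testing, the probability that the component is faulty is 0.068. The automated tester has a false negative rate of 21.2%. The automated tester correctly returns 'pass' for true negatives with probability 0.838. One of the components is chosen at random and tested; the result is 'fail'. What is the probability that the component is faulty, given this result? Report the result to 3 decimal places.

Write H for 'the component is faulty'. Prior odds H:¬H = 0.068/0.932 = 0.072961. For the 'fail' outcome, the likelihood ratio is 0.788/0.162 = 4.8642.
Posterior odds = 0.072961 × 4.8642 = 0.35490, so P(H|E) = 0.35490/(1+0.35490) = 0.262.

P(H | E) ≈ 0.262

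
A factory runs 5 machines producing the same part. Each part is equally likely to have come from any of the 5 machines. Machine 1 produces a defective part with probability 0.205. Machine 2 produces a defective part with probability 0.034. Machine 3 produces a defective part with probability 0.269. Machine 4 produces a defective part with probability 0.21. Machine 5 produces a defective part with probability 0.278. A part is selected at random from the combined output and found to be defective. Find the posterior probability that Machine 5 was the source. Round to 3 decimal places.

P(defective|M1) = 0.205; P(defective|M2) = 0.034; P(defective|M3) = 0.269; P(defective|M4) = 0.21; P(defective|M5) = 0.278.
Prior × likelihood for each source: 0.2·0.205=0.04100, 0.2·0.034=0.006800, 0.2·0.269=0.05380, 0.2·0.21=0.04200, 0.2·0.278=0.05560. Summing gives P(defective) = 0.19920.
P(Machine 5 | defective) = 0.05560 / 0.19920 = 0.279.

Posterior probability ≈ 0.279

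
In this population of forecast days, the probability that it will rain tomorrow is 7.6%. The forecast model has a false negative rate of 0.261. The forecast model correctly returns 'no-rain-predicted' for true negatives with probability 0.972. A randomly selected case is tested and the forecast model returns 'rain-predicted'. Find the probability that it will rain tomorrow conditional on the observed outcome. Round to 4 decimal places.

P(H | E) ≈ 0.6846

Write H for 'it will rain tomorrow'. Prior odds H:¬H = 0.076/0.924 = 0.082251. For the 'rain-predicted' outcome, the likelihood ratio is 0.739/0.028 = 26.393.
Posterior odds = 0.082251 × 26.393 = 2.1708, so P(H|E) = 2.1708/(1+2.1708) = 0.6846.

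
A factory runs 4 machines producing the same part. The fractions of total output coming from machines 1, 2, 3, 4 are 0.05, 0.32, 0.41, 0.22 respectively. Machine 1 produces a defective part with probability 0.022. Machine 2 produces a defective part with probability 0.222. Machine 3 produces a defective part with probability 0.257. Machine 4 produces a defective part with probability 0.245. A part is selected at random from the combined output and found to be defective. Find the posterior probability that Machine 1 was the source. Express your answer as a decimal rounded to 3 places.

Posterior probability ≈ 0.005

Tabulate prior·likelihood by source: [1] prior 0.05, lik 0.022, product 0.001100; [2] prior 0.32, lik 0.222, product 0.07104; [3] prior 0.41, lik 0.257, product 0.1054; [4] prior 0.22, lik 0.245, product 0.05390.
Normalizing constant = 0.23141; the posterior for Machine 1 is its product over the sum, 0.001100/0.23141 = 0.005.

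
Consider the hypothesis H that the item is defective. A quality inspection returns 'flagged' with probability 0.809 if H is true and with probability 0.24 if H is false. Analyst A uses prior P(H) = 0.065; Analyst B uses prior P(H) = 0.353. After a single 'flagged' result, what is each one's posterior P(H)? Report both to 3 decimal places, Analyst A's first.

The likelihood ratio for a 'flagged' result is 0.809/0.24 = 3.3708.
Analyst A: prior odds 0.065/0.935 = 0.069519; posterior odds 0.23434; posterior probability 0.190.
Analyst B: prior odds 0.353/0.647 = 0.54560; posterior odds 1.8391; posterior probability 0.648.

Analyst A: 0.190; Analyst B: 0.648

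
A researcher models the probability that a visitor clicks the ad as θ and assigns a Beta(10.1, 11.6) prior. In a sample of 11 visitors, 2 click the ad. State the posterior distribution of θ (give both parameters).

Posterior: Beta(12.1, 20.6)

The binomial likelihood is conjugate to the Beta prior: with 2 successes and 9 failures, the posterior is Beta(10.1+2, 11.6+9) = Beta(12.1, 20.6).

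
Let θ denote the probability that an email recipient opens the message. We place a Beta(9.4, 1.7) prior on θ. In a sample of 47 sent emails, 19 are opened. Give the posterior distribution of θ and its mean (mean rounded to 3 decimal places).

Posterior: Beta(28.4, 29.7); mean ≈ 0.489

Observing 19 successes and 28 failures updates Beta(9.4, 1.7) by adding the success and failure counts to the two shape parameters: α = 9.4+19 = 28.4, β = 1.7+28 = 29.7.
Posterior mean = α/(α+β) = 28.4/58.1 = 0.489.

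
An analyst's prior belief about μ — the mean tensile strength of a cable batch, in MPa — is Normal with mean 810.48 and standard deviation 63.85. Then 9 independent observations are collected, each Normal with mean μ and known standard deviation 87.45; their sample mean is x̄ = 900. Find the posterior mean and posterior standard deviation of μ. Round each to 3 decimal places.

Prior precision 1/τ₀² = 1/63.85² = 0.00024529; data precision n/σ² = 9/87.45² = 0.00117685.
Posterior precision = 0.00024529 + 0.00117685 = 0.00142214, giving posterior SD = 1/√0.00142214 = 26.517.
Posterior mean = (0.00024529·810.48 + 0.00117685·900) / 0.00142214 = 884.560.

Posterior mean ≈ 884.560; posterior SD ≈ 26.517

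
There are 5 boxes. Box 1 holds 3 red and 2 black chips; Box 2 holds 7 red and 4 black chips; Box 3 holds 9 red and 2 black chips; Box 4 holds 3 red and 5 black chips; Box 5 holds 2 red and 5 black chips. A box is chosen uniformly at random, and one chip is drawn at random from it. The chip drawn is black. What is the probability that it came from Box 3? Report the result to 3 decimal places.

P(black|Box 1) = 0.4; P(black|Box 2) = 0.3636; P(black|Box 3) = 0.1818; P(black|Box 4) = 0.625; P(black|Box 5) = 0.7143.
Prior × likelihood for each source: 0.2·0.4=0.08000, 0.2·0.3636=0.07273, 0.2·0.1818=0.03636, 0.2·0.625=0.1250, 0.2·0.7143=0.1429. Summing gives P(black) = 0.45695.
P(Box 3 | black) = 0.03636 / 0.45695 = 0.080.

Posterior probability ≈ 0.080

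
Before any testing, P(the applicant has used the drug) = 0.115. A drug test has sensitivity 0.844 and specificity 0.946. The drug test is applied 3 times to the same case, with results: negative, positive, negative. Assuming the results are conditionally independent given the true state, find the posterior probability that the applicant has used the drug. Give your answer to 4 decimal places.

Posterior P(H) ≈ 0.0523

Let H be the event that the applicant has used the drug; start with P(H) = 0.115. P('positive'|H) = 0.844, P('positive'|¬H) = 0.054.
Update on result 1 ('negative'): P(H) ← 0.156·0.1150 / (0.156·0.1150 + 0.946·0.8850) = 0.017940/0.85515 = 0.0210.
Update on result 2 ('positive'): P(H) ← 0.844·0.0210 / (0.844·0.0210 + 0.054·0.9790) = 0.017706/0.070573 = 0.2509.
Update on result 3 ('negative'): P(H) ← 0.156·0.2509 / (0.156·0.2509 + 0.946·0.7491) = 0.039139/0.74780 = 0.0523.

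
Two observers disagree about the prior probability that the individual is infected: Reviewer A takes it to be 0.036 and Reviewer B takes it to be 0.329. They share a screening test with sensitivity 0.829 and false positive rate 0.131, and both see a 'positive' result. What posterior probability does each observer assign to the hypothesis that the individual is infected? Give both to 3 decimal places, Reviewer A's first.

The likelihood ratio for a 'positive' result is 0.829/0.131 = 6.3282.
Reviewer A: prior odds 0.036/0.964 = 0.037344; posterior odds 0.23632; posterior probability 0.191.
Reviewer B: prior odds 0.329/0.671 = 0.49031; posterior odds 3.1028; posterior probability 0.756.

Reviewer A: 0.191; Reviewer B: 0.756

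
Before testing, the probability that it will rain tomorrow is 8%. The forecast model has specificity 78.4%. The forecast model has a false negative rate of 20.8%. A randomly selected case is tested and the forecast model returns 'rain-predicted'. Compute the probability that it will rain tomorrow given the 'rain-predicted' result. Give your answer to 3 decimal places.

P(H | E) ≈ 0.242

Write H for 'it will rain tomorrow'. Prior odds H:¬H = 0.08/0.92 = 0.086957. For the 'rain-predicted' outcome, the likelihood ratio is 0.792/0.216 = 3.6667.
Posterior odds = 0.086957 × 3.6667 = 0.31884, so P(H|E) = 0.31884/(1+0.31884) = 0.242.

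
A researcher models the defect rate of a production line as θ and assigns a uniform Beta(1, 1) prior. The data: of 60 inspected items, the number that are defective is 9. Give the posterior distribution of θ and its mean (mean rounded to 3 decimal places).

Posterior: Beta(10, 52); mean ≈ 0.161

The binomial likelihood is conjugate to the Beta prior: with 9 successes and 51 failures, the posterior is Beta(1+9, 1+51) = Beta(10, 52).
Posterior mean = α/(α+β) = 10/62 = 0.161.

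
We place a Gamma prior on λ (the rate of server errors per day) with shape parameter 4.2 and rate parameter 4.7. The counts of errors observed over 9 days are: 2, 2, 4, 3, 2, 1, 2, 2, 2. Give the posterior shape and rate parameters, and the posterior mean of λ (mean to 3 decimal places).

Total count ∑xᵢ = 20 over n = 9 days.
Gamma is conjugate to the Poisson likelihood: posterior is Gamma(shape = 4.2+20 = 24.2, rate = 4.7+9 = 13.7).
E[λ | data] = 24.2/13.7 = 1.766.

Posterior: Gamma(shape=24.2, rate=13.7); mean ≈ 1.766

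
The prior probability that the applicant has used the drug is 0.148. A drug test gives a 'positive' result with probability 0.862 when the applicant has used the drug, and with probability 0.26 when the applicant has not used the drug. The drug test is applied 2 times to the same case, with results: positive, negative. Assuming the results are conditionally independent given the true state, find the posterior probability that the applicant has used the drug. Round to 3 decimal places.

Let H be the event that the applicant has used the drug; start with P(H) = 0.148. P('positive'|H) = 0.862, P('positive'|¬H) = 0.26.
Update on result 1 ('positive'): P(H) ← 0.862·0.1480 / (0.862·0.1480 + 0.26·0.8520) = 0.12758/0.34910 = 0.3654.
Update on result 2 ('negative'): P(H) ← 0.138·0.3654 / (0.138·0.3654 + 0.74·0.6346) = 0.050432/0.52000 = 0.0970.

Posterior P(H) ≈ 0.097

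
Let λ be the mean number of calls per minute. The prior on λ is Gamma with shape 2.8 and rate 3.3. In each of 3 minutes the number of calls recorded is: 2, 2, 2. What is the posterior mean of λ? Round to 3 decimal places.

The Poisson likelihood adds the total count to the shape and the number of exposure periods to the rate. Here ∑xᵢ = 6 and n = 3, so shape 2.8→8.8 and rate 3.3→6.3.
Posterior mean = shape/rate = 8.8/6.3 = 1.397.

Posterior mean ≈ 1.397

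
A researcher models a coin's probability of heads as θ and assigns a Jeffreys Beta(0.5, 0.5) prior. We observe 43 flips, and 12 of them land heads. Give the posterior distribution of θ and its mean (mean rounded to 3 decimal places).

Posterior: Beta(12.5, 31.5); mean ≈ 0.284

The binomial likelihood is conjugate to the Beta prior: with 12 successes and 31 failures, the posterior is Beta(0.5+12, 0.5+31) = Beta(12.5, 31.5).
E[θ | data] = 12.5/(12.5+31.5) = 0.284.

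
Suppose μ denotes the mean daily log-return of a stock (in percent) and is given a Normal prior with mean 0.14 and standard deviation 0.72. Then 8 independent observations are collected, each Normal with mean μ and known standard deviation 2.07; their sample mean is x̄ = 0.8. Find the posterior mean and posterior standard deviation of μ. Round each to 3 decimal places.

Prior precision 1/τ₀² = 1/0.72² = 1.92901; data precision n/σ² = 8/2.07² = 1.86702.
Posterior precision = 1.92901 + 1.86702 = 3.79603, giving posterior SD = 1/√3.79603 = 0.513.
Posterior mean = (1.92901·0.14 + 1.86702·0.8) / 3.79603 = 0.465.

Posterior mean ≈ 0.465; posterior SD ≈ 0.513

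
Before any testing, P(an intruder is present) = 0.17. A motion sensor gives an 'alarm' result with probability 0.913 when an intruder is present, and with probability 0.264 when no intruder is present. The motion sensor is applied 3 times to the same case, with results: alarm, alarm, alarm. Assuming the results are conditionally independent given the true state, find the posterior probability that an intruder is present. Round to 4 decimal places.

Posterior P(H) ≈ 0.8944

With H the event that an intruder is present, the joint likelihood of the observed sequence is P(data|H) = 0.913·0.913·0.913 = 0.76105 and P(data|¬H) = 0.264·0.264·0.264 = 0.018400.
Bayes: P(H|data) = 0.17·0.76105 / (0.17·0.76105 + 0.83·0.018400) = 0.12938/0.14465 = 0.8944.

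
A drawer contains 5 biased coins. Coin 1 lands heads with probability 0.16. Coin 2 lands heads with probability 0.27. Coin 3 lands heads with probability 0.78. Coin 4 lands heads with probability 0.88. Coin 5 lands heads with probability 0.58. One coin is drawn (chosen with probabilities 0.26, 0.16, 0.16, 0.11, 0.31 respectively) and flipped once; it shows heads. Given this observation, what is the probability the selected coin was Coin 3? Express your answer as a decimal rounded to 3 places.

Posterior probability ≈ 0.257

P(heads|C1) = 0.16; P(heads|C2) = 0.27; P(heads|C3) = 0.78; P(heads|C4) = 0.88; P(heads|C5) = 0.58.
Prior × likelihood for each source: 0.26·0.16=0.04160, 0.16·0.27=0.04320, 0.16·0.78=0.1248, 0.11·0.88=0.09680, 0.31·0.58=0.1798. Summing gives P(heads) = 0.48620.
P(Coin 3 | heads) = 0.1248 / 0.48620 = 0.257.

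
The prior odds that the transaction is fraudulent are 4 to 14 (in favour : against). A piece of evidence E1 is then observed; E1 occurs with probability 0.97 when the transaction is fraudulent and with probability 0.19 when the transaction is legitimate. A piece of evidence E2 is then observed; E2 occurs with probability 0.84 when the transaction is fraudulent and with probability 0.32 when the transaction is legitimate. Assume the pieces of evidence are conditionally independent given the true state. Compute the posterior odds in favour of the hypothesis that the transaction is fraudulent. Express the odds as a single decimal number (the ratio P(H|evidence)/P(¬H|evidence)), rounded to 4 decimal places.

Posterior odds ≈ 3.8289

Prior odds = 4/14 = 0.28571.
Likelihood ratio for E1 = 0.97/0.19 = 5.1053.
Likelihood ratio for E2 = 0.84/0.32 = 2.6250.
Posterior odds = prior odds × LR₁ × LR₂ = 3.8289.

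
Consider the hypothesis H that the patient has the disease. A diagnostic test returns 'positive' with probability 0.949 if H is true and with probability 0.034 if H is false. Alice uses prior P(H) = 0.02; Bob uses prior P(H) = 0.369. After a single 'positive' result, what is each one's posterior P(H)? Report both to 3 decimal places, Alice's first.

Alice: 0.363; Bob: 0.942

The likelihood ratio for a 'positive' result is 0.949/0.034 = 27.912.
Alice: prior odds 0.02/0.98 = 0.020408; posterior odds 0.56963; posterior probability 0.363.
Bob: prior odds 0.369/0.631 = 0.58479; posterior odds 16.322; posterior probability 0.942.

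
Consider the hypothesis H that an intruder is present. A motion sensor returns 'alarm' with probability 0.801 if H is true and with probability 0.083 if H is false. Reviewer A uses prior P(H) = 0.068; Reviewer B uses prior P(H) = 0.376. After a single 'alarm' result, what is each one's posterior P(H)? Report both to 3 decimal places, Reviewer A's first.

Reviewer A: 0.413; Reviewer B: 0.853

P('+'|H) = 0.801, P('+'|¬H) = 0.083.
Reviewer A: numerator 0.801·0.068 = 0.054468; evidence = 0.054468+0.083·0.932 = 0.13182; posterior = 0.413.
Reviewer B: numerator 0.801·0.376 = 0.30118; evidence = 0.30118+0.083·0.624 = 0.35297; posterior = 0.853.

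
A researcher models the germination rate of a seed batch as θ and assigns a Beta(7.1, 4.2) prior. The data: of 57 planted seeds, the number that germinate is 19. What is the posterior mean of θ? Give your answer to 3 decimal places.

The binomial likelihood is conjugate to the Beta prior: with 19 successes and 38 failures, the posterior is Beta(7.1+19, 4.2+38) = Beta(26.1, 42.2).
Posterior mean = α/(α+β) = 26.1/68.3 = 0.382.

Posterior mean ≈ 0.382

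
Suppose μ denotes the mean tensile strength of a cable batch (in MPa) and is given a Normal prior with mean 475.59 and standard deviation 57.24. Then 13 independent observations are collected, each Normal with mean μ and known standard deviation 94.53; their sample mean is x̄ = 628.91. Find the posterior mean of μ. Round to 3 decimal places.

With known σ, the Normal prior is conjugate. Weight on the data is w = (n/σ²)/(n/σ² + 1/τ₀²) = 0.00145480/(0.00145480+0.00030521) = 0.82659.
Posterior mean = w·x̄ + (1−w)·μ₀ = 0.82659·628.91 + 0.17341·475.59 = 602.322.

Posterior mean ≈ 602.322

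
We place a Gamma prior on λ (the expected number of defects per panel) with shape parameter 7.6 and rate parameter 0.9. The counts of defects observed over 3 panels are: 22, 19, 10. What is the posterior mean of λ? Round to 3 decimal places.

Posterior mean ≈ 15.026

The Poisson likelihood adds the total count to the shape and the number of exposure periods to the rate. Here ∑xᵢ = 51 and n = 3, so shape 7.6→58.6 and rate 0.9→3.9.
Posterior mean = shape/rate = 58.6/3.9 = 15.026.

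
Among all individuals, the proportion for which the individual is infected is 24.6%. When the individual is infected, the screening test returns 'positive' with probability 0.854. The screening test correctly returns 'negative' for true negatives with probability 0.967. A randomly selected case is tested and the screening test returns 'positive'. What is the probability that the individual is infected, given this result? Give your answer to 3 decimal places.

P(H | E) ≈ 0.894

Let H be the event that the individual is infected. P(H) = 0.246, so P(¬H) = 0.754. With E the 'positive' result, P(E|H) = 0.854 and P(E|¬H) = 0.033.
P(E) = 0.854·0.246 + 0.033·0.754 = 0.21008 + 0.024882 = 0.23497.
By Bayes' theorem, P(H|E) = 0.21008 / 0.23497 = 0.894.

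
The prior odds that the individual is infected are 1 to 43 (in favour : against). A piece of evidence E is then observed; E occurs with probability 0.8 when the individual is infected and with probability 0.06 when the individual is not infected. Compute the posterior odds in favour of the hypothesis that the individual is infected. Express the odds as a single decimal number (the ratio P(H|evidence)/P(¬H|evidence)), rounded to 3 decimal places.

Prior odds = 1/43 = 0.023256.
Likelihood ratio for E = 0.8/0.06 = 13.333.
Posterior odds = prior odds × LR = 0.31008.

Posterior odds ≈ 0.310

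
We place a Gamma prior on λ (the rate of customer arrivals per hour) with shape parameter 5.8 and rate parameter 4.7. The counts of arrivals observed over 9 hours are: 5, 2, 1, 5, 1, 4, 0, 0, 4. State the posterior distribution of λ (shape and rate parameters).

Posterior: Gamma(shape=27.8, rate=13.7)

The Poisson likelihood adds the total count to the shape and the number of exposure periods to the rate. Here ∑xᵢ = 22 and n = 9, so shape 5.8→27.8 and rate 4.7→13.7.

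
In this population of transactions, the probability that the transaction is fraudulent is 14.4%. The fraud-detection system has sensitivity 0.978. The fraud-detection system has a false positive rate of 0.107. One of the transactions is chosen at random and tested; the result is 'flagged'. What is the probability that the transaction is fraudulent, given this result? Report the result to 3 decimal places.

P(H | E) ≈ 0.606

Let H be the event that the transaction is fraudulent. P(H) = 0.144, so P(¬H) = 0.856. With E the 'flagged' result, P(E|H) = 0.978 and P(E|¬H) = 0.107.
P(E) = 0.978·0.144 + 0.107·0.856 = 0.14083 + 0.091592 = 0.23242.
By Bayes' theorem, P(H|E) = 0.14083 / 0.23242 = 0.606.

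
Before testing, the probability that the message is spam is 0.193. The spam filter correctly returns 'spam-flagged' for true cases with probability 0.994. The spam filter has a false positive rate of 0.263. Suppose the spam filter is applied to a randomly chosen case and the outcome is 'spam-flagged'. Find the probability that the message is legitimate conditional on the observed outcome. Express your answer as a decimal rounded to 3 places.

Let H be the event that the message is spam. P(H) = 0.193, so P(¬H) = 0.807. With E the 'spam-flagged' result, P(E|H) = 0.994 and P(E|¬H) = 0.263.
P(E) = 0.994·0.193 + 0.263·0.807 = 0.19184 + 0.21224 = 0.40408.
By Bayes' theorem, P(H|E) = 0.19184 / 0.40408 = 0.475. Hence P(¬H|E) = 1 − 0.475 = 0.525.

P(¬H | E) ≈ 0.525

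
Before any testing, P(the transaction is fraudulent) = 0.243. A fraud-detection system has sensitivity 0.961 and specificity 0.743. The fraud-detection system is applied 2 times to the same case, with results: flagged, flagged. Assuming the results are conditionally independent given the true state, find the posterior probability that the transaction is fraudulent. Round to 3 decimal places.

Posterior P(H) ≈ 0.818

With H the event that the transaction is fraudulent, the joint likelihood of the observed sequence is P(data|H) = 0.961·0.961 = 0.92352 and P(data|¬H) = 0.257·0.257 = 0.066049.
Bayes: P(H|data) = 0.243·0.92352 / (0.243·0.92352 + 0.757·0.066049) = 0.22442/0.27441 = 0.8178.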